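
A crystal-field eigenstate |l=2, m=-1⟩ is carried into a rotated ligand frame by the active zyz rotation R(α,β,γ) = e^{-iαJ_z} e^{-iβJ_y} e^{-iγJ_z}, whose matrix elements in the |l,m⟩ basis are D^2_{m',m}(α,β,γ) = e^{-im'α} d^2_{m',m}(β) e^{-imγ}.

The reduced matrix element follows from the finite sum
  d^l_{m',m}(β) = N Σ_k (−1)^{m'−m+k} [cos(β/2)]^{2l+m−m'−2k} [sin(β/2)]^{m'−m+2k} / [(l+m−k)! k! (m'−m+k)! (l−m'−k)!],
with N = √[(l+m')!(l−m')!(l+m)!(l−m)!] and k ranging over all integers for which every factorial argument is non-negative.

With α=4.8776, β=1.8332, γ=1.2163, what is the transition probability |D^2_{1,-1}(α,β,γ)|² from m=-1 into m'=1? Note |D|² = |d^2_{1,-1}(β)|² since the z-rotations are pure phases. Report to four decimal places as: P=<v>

P=0.0918

D^2_{1,-1}(4.8776,1.8332,1.2163) = e^{-i·1·4.8776}·d^2_{1,-1}(1.8332)·e^{-i·-1·1.2163}. Compute d first:
Half-angle: c=0.608522, s=0.793537. N=√(6·1·1·6)=6.000000
k: max(0,(-1)−(1))=0 … min(2+(-1),2−(1))=1
  k=0: (−1)^2·6.0000/(2)·0.6085^2·0.7935^2 = +0.699533
  k=1: (−1)^3·6.0000/(6)·0.6085^0·0.7935^4 = -0.396524
d^2_{1,-1}(1.8332) = +0.699533 -0.396524 = +0.303009
|D^2_{1,-1}|² = |d^2_{1,-1}(β)|² = (+0.303009)² = 0.091814 (the z-rotation phases have unit modulus)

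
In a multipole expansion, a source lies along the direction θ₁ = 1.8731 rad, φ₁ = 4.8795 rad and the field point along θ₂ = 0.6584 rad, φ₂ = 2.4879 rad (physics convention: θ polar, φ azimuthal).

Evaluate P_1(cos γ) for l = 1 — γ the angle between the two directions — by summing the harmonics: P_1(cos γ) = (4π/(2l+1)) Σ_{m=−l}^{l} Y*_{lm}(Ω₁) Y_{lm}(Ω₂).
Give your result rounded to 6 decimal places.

Addition theorem: P_1(cos γ) = (4π/3) Σ_m Y*_{lm}(Ω₁) Y_{lm}(Ω₂), m = −1…1:
  m=-1: (0.054862, -0.325232) × (-0.167812, -0.128552) = (-0.051016, 0.047525)  (running Σ = (-0.051016, 0.047525))
  m=0: (-0.145467, -0.000000) × (0.386471, 0.000000) = (-0.056219, -0.000000)  (running Σ = (-0.107234, 0.047525))
  m=1: (-0.054862, -0.325232) × (0.167812, -0.128552) = (-0.051016, -0.047525)  (running Σ = (-0.158250, 0.000000))
Accumulated sum (-0.158250, 0.000000); after 4π/(2l+1) scaling, (-0.662876, 0.000000) ⇒ P_1 = -0.662876

-0.662876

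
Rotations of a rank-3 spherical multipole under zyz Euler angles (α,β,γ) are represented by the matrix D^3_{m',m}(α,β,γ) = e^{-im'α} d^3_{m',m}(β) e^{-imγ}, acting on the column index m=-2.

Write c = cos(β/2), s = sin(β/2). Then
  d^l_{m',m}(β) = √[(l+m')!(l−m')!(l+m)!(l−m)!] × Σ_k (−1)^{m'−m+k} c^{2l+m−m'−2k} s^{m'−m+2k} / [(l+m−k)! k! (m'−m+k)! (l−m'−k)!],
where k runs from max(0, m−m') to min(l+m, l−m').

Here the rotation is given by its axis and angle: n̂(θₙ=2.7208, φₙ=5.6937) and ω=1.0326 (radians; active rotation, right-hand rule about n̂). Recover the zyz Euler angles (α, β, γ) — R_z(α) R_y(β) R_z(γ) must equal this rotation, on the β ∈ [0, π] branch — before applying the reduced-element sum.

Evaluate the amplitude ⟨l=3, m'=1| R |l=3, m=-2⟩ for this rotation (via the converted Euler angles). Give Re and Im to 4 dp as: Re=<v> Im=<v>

Re=-0.0458 Im=0.0132

Axis–angle → zyz. n̂ = (sinθₙcosφₙ, sinθₙsinφₙ, cosθₙ) = (+0.339543, -0.227090, -0.912765), ω = 1.0326.
R = I cosω + sinω [n̂]ₓ + (1−cosω) n̂n̂ᵀ gives
  R = [+0.568782, +0.746149, -0.346047; -0.821315, +0.537724, -0.190513; +0.043927, +0.392574, +0.918671]
β = atan2(√(R₁₃²+R₂₃²), R₃₃) = 0.406094; α = atan2(R₂₃, R₁₃) mod 2π = 3.644850; γ = atan2(R₃₂, −R₃₁) mod 2π = 1.682228
First d^3_{1,-2}(β=0.4061), then the phase factors e^{-i(1)α} and e^{-i(-2)γ}:
c=cos(0.406094/2)=0.979457, s=sin(0.406094/2)=0.201655; N=√[24·2·1·120]=75.894664
k∈{0,1} keeps every argument non-negative
  k=0: (−1)^3·75.8947/(12)·0.9795^3·0.2017^3 = -0.048732
  k=1: (−1)^4·75.8947/(24)·0.9795^1·0.2017^5 = +0.001033
d^3_{1,-2}(0.4061) = -0.048732 +0.001033 = -0.047699
Phases: e^{-i·(1)·3.6448}=-0.876016+0.482281i, e^{-i·(-2)·1.6822}=-0.975269-0.221023i ⇒ D=-0.045836+0.013200i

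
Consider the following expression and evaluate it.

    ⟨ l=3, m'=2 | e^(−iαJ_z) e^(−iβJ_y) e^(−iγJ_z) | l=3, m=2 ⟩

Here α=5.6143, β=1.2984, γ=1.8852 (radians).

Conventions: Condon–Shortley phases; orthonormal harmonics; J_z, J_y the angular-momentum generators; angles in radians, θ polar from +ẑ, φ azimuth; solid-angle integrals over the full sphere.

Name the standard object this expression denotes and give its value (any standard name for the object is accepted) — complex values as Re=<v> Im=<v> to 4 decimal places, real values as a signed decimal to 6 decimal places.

This is a Wigner D-matrix element — the rotation-matrix element ⟨l m'| R(α,β,γ) |l m⟩ in the angular-momentum basis.
D^3_{2,2}(5.6143,1.2984,1.8852) = e^{-i·2·5.6143}·d^3_{2,2}(1.2984)·e^{-i·2·1.8852}. Compute d first:
c=cos(1.298400/2)=0.796568, s=sin(1.298400/2)=0.604549; N=√[120·1·120·1]=120.000000
k∈{0,1} keeps every argument non-negative
  k=0: (−1)^0·120.0000/(120)·0.7966^6·0.6045^0 = +0.255468
  k=1: (−1)^1·120.0000/(24)·0.7966^4·0.6045^2 = -0.735740
d^3_{2,2}(1.2984) = +0.255468 -0.735740 = -0.480272
Phases: e^{-i·(2)·5.6143}=+0.230923+0.972972i, e^{-i·(2)·1.8852}=-0.808730+0.588181i ⇒ D=+0.364544+0.312680i

Wigner D-matrix element, Re=0.3645 Im=0.3127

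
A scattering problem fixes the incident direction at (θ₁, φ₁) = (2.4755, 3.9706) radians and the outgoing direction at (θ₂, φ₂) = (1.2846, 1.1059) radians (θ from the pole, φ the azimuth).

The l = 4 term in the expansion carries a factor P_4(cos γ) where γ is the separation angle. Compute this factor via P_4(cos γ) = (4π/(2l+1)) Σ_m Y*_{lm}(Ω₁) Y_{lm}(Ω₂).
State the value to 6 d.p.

-0.255396

Term-by-term m-sum for l=4 (normalisation 4π/9 = 1.396263):
  m=-4: (-0.063537-0.011197i) × (-0.106742+0.359286i) = +0.010805-0.021633i  (running Σ = +0.010805-0.021633i)
  m=-3: (-0.184197+0.141361i) × (-0.307140+0.054656i) = +0.048848-0.053485i  (running Σ = +0.059653-0.075118i)
  m=-2: (-0.037019+0.423369i) × (+0.081396+0.109095i) = -0.049201+0.030422i  (running Σ = +0.010453-0.044696i)
  m=-1: (+0.206097+0.224905i) × (-0.140279+0.279684i) = -0.091813+0.026093i  (running Σ = -0.081361-0.018603i)
  m=0: (-0.229588-0.000000i) × (+0.087952+0.000000i) = -0.020193-0.000000i  (running Σ = -0.101553-0.018603i)
  m=1: (-0.206097+0.224905i) × (+0.140279+0.279684i) = -0.091813-0.026093i  (running Σ = -0.193367-0.044696i)
  m=2: (-0.037019-0.423369i) × (+0.081396-0.109095i) = -0.049201-0.030422i  (running Σ = -0.242567-0.075118i)
  m=3: (+0.184197+0.141361i) × (+0.307140+0.054656i) = +0.048848+0.053485i  (running Σ = -0.193719-0.021633i)
  m=4: (-0.063537+0.011197i) × (-0.106742-0.359286i) = +0.010805+0.021633i  (running Σ = -0.182914+0.000000i)
Σ over m = -0.182914+0.000000i; ×(4π/9) → -0.255396+0.000000i. Real part: -0.255396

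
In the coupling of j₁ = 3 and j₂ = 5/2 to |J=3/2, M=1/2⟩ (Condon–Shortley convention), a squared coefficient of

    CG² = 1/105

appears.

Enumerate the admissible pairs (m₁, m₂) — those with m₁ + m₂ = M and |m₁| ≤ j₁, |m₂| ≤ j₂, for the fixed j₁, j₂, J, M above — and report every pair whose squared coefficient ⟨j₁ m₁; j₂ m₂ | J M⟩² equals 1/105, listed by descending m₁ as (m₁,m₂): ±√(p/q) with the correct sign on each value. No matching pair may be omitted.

Admissible pairs with m₁+m₂ = M = 1/2: (-2,5/2), (-1,3/2), (0,1/2), (1,-1/2), (2,-3/2), (3,-5/2)
  (m₁,m₂)=(3,-5/2): CG² = 5/14, CG = +√(5/14)
  (m₁,m₂)=(2,-3/2): CG² = 1/21, CG = −√(1/21)
  (m₁,m₂)=(1,-1/2): CG² = 1/105, CG = −√(1/105)   ← matches the target
  (m₁,m₂)=(0,1/2): CG² = 4/35, CG = +√(4/35)
  (m₁,m₂)=(-1,3/2): CG² = 7/30, CG = −√(7/30)
  (m₁,m₂)=(-2,5/2): CG² = 5/21, CG = +√(5/21)
Pairs with CG² = 1/105: (1,-1/2): −√(1/105)

(1,-1/2): −√(1/105)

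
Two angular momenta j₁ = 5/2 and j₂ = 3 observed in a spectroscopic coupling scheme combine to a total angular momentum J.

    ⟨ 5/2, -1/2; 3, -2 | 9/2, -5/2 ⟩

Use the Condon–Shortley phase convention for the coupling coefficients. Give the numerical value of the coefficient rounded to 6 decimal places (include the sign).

√[10·1!4!5!/11! · 2!3!1!5!2!7!] = √(115200/11)
  +(−1)^0/∏(0,1,3,1,1,4)! = 1/144  (running 1/144)
  +(−1)^1/∏(1,0,2,0,2,5)! = -1/480  (running 7/1440)
⟨..|..⟩ = √(115200/11)·(7/1440) = +0.497468

+√(49/198) = +0.497468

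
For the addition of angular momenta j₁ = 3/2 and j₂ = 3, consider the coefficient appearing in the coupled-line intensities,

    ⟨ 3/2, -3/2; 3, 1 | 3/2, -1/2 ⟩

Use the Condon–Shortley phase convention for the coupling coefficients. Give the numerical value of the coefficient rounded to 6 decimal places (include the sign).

-0.338062

j₁+j₂−J=3  J+j₁−j₂=0  J−j₁+j₂=3  j₁+j₂+J+1=7
(j₁±m₁, j₂±m₂, J±M) = (0,3,4,2,1,2)
P² = 576/35
sum k=3..3:
  [3] −1/12 = -1/12
S = -1/12
C² = P²·S² = 4/35 ; C = -0.338062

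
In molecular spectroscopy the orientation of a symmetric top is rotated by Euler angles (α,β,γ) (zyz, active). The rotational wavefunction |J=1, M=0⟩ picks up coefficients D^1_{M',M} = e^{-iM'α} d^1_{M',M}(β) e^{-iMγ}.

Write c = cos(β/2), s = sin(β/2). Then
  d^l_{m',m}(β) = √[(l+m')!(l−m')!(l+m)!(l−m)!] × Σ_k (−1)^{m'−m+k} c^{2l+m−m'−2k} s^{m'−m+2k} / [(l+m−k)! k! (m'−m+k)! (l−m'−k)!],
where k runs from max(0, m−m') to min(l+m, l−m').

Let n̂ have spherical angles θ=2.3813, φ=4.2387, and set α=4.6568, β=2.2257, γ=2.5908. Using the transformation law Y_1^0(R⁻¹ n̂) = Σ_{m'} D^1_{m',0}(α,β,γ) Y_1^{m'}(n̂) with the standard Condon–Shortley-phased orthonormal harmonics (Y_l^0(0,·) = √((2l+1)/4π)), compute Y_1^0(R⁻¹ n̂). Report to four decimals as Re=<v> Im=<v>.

Need the full column D^1_{m',0} for m'=−1..1 at α=4.6568, β=2.2257, γ=2.5908.
cos(β/2)=0.442107, sin(β/2)=0.896962
d^1_{-1,0}: single k=1 term ⇒ +0.560811;  D = -0.031159-0.559945i
d^1_{0,0}: k∈[0..1] ⇒ +0.195459 -0.804541 = -0.609083;  D = -0.609083+0.000000i
d^1_{1,0}: single k=0 term ⇒ -0.560811;  D = +0.031159-0.559945i
Y_1^{m'}(θ=2.3813,φ=4.2387) and Σ D·Y over m':
  (-0.0312-0.5599i)·(-0.1086+0.2119i)  (-0.6091+0.0000i)·(-0.3541+0.0000i)  (+0.0312-0.5599i)·(+0.1086+0.2119i)
Y_1^0(R⁻¹ n̂) = +0.459697+0.000000i

Re=0.4597 Im=0.0000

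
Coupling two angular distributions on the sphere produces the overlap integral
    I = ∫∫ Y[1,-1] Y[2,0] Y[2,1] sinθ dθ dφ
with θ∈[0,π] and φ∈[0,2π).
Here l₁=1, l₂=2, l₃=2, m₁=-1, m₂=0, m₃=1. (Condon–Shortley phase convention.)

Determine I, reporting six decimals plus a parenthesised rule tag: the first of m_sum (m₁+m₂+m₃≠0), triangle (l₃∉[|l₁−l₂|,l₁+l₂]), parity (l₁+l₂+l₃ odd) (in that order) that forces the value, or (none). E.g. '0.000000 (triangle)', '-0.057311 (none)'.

0.000000 (parity)

l₁+l₂+l₃=5 is odd: 3j(l;000)=0 ⇒ I=0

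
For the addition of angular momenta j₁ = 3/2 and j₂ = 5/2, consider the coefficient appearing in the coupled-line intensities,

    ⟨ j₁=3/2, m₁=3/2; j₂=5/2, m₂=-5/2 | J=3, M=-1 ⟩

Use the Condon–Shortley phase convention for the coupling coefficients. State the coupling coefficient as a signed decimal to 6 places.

triangle: 1!·2!·4!/8! = 48/40320
(j±m)!: 3!·0!·0!·5!·2!·4! = 34560
prefactor² = (2J+1)·Δ·N² = 288
  k=0: +1/(0!·1!·0!·0!·2!·4!) = 1/48
Σ = 1/48  ⇒  CG² = 288·(1/48)² = 1/8
CG = +√(1/8) = +0.353553

+√(1/8) ≈ +0.353553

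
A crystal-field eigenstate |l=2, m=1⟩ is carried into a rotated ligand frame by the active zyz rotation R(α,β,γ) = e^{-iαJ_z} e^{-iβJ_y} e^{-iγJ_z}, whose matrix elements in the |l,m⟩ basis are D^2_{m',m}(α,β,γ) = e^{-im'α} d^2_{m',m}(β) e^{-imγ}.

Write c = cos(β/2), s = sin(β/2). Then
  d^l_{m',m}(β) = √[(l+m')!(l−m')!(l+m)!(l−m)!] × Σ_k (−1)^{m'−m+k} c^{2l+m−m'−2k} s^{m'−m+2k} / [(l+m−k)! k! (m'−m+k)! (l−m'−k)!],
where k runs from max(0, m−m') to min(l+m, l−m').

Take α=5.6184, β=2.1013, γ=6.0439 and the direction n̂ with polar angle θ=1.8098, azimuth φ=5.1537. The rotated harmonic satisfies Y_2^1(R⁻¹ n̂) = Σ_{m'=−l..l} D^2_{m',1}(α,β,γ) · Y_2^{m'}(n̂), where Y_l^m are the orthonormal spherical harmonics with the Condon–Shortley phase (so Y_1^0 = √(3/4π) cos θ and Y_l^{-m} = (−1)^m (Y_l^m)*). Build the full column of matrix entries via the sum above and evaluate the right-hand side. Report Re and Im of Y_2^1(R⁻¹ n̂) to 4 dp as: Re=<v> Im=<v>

Re=0.0842 Im=0.3214

Need the full column D^2_{m',1} for m'=−2..2 at α=5.6184, β=2.1013, γ=6.0439.
cos(β/2)=0.497007, sin(β/2)=0.867746
d^2_{-2,1}: single k=3 term ⇒ +0.649488;  D = +0.300214-0.575939i
d^2_{-1,1}: k∈[2..3] ⇒ +0.557997 -0.566985 = -0.008987;  D = -0.008186+0.003710i
d^2_{0,1}: k∈[1..2] ⇒ +0.260949 -0.795457 = -0.534508;  D = -0.519278-0.126683i
d^2_{1,1}: k∈[0..1] ⇒ +0.061017 -0.557997 = -0.496980;  D = -0.307341-0.390552i
d^2_{2,1}: single k=0 term ⇒ -0.213064;  D = -0.000413-0.213064i
Y_2^{m'}(θ=1.8098,φ=5.1537) and Σ D·Y over m':
  (+0.3002-0.5759i)·(-0.2316+0.2816i)  (-0.0082+0.0037i)·(-0.0759-0.1607i)  (-0.5193-0.1267i)·(-0.2624+0.0000i)  (-0.3073-0.3906i)·(+0.0759-0.1607i)  (-0.0004-0.2131i)·(-0.2316-0.2816i)
Y_2^1(R⁻¹ n̂) = +0.084154+0.321398i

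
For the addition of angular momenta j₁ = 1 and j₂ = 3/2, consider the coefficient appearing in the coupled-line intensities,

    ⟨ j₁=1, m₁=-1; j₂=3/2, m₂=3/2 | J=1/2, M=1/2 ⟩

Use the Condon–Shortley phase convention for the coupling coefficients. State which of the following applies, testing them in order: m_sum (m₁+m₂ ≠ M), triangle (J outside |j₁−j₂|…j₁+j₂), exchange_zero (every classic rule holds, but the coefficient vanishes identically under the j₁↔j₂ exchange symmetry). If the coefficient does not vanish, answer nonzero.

m-sum: m₁+m₂ = -1+3/2 = 1/2, M = 1/2  ✓
triangle: |j₁−j₂| = 1/2 ≤ J = 1/2 ≤ j₁+j₂ = 5/2  ✓
exchange: j₁≠j₂ or m₁≠m₂ — the exchange symmetry imposes no constraint here
value check: CG = +√(1/2) = +0.707107 ≠ 0

nonzero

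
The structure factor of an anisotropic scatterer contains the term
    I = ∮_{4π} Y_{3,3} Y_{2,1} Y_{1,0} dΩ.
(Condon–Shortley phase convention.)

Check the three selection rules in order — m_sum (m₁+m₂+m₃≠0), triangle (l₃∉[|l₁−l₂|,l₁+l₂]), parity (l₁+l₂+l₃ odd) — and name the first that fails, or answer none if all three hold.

m₁+m₂+m₃ = 3 + 1 + 0 = 4  ✗
triangle: |3−2|=1 ≤ l₃=1 ≤ 3+2=5
parity: l₁+l₂+l₃ = 6 is even

m_sum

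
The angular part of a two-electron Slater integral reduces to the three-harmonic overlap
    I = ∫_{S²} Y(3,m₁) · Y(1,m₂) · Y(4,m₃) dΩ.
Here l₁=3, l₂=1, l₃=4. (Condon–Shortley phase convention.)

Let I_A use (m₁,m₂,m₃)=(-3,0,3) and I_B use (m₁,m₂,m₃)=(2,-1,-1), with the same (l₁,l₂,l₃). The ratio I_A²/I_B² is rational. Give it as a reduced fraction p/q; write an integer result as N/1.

Same 3,1,4: normalisation and zero-m 3j drop out of the ratio.
A: Δ: 0! 6! 2! / 9! → 1/252; sum: t=0:+1/720 = 1/720; 3j²(3 1 4; -3 0 3) = Δ·Π!·Σ² = 1/36  (sign -1)
B: Δ: 0! 6! 2! / 9! → 1/252; sum: t=0:+1/240 = 1/240; 3j²(3 1 4; 2 -1 -1) = Δ·Π!·Σ² = 1/84  (sign -1)
I_A²/I_B² = (1/36)/(1/84) = 7/3

7/3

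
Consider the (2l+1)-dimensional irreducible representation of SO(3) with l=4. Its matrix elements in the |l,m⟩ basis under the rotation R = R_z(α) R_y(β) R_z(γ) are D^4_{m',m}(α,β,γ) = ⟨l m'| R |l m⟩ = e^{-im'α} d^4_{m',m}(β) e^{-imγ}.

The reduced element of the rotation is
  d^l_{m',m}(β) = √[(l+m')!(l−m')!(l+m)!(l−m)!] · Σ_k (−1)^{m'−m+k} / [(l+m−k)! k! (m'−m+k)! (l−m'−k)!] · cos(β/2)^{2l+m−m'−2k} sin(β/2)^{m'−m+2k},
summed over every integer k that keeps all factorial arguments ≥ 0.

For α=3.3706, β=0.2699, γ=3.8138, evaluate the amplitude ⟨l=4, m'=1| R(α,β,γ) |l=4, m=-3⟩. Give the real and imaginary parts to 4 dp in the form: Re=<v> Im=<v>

Split into d^4_{1,-3}(β=0.2699) × two z-phases.
c=cos(0.269900/2)=0.990908, s=sin(0.269900/2)=0.134541; N=√[120·6·1·5040]=1904.940944
Admissible k: 0..1 (factorial args all ≥0)
  k=0: (−1)^4·1904.9409/(144)·0.9909^4·0.1345^4 = +0.004179
  k=1: (−1)^5·1904.9409/(240)·0.9909^2·0.1345^6 = -0.000046
d^4_{1,-3}(0.2699) = +0.004179 -0.000046 = +0.004133
D = (-0.973892+0.227011i)·(+0.004133)·(+0.431203-0.902255i) = -0.000889+0.004036i

Re=-0.0009 Im=0.0040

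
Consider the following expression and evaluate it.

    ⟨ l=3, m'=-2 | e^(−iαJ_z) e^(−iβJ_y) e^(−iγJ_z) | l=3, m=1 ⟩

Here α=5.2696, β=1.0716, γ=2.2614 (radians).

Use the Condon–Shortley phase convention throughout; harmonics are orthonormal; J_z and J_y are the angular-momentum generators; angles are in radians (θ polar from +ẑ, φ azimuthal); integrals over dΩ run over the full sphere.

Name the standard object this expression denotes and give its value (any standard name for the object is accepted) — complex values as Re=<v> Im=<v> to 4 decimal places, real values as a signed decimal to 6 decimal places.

Wigner D-matrix element, Re=-0.1812 Im=0.4017

This is a Wigner D-matrix element — the rotation-matrix element ⟨l m'| R(α,β,γ) |l m⟩ in the angular-momentum basis.
First d^3_{-2,1}(β=1.0716), then the phase factors e^{-i(-2)α} and e^{-i(1)γ}:
c=cos(1.071600/2)=0.859860, s=sin(1.071600/2)=0.510529; N=√[1·120·24·2]=75.894664
k∈{3,4} keeps every argument non-negative
  k=3: (−1)^0·75.8947/(12)·0.8599^3·0.5105^3 = +0.535027
  k=4: (−1)^1·75.8947/(24)·0.8599^1·0.5105^5 = -0.094304
d^3_{-2,1}(1.0716) = +0.535027 -0.094304 = +0.440723
Phases: e^{-i·(-2)·5.2696}=-0.440696-0.897656i, e^{-i·(1)·2.2614}=-0.637003-0.770862i ⇒ D=-0.181245+0.401730i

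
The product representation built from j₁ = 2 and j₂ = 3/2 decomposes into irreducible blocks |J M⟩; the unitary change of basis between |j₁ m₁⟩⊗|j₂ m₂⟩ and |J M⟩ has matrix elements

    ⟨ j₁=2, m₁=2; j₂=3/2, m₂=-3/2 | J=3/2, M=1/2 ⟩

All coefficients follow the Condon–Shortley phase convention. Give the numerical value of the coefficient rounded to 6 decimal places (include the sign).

j₁+j₂−J=2  J+j₁−j₂=2  J−j₁+j₂=1  j₁+j₂+J+1=6
(j₁±m₁, j₂±m₂, J±M) = (4,0,0,3,2,1)
P² = 32/5
sum k=0..0:
  [0] +1/4 = 1/4
S = 1/4
C² = P²·S² = 2/5 ; C = +0.632456

+√(2/5) ≈ +0.632456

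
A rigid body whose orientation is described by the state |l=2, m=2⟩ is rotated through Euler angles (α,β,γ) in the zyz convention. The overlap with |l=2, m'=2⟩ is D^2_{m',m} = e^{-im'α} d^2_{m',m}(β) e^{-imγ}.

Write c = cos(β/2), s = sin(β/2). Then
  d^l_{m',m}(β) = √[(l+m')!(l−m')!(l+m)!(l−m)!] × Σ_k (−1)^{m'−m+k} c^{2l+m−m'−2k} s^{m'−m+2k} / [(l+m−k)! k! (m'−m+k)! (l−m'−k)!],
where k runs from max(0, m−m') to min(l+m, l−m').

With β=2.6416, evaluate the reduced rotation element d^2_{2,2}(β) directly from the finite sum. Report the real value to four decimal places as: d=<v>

d^2_{2,2}(β=2.6416) via the finite sum:
Half-angle: c=0.247400, s=0.968913. N=√(24·1·24·1)=24.000000
k: max(0,(2)−(2))=0 … min(2+(2),2−(2))=0
  k=0: (−1)^0·24.0000/(24)·0.2474^4·0.9689^0 = +0.003746
d^2_{2,2}(2.6416) = +0.003746

d=0.0037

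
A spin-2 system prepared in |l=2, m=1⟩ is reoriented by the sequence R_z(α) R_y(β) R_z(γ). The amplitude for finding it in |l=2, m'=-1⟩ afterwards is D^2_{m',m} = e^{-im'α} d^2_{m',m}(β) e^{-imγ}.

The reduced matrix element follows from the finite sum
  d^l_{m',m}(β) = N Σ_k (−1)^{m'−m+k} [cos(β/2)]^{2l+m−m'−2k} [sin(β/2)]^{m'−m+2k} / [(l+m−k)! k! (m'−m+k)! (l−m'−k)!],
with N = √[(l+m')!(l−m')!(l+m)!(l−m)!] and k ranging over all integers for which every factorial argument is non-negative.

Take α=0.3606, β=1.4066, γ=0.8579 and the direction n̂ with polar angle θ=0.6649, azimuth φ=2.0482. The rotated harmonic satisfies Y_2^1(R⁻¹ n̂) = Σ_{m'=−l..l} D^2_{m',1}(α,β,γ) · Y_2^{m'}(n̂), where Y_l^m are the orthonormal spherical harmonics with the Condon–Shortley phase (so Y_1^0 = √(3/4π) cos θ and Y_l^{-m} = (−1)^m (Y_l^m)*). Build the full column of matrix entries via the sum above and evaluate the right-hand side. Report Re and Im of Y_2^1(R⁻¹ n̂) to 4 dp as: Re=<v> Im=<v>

Re=0.0023 Im=-0.0444

Need the full column D^2_{m',1} for m'=−2..2 at α=0.3606, β=1.4066, γ=0.8579.
cos(β/2)=0.762712, sin(β/2)=0.646738
d^2_{-2,1}: single k=3 term ⇒ +0.412645;  D = +0.408795-0.056233i
d^2_{-1,1}: k∈[2..3] ⇒ +0.729961 -0.174950 = +0.555011;  D = +0.487784-0.264770i
d^2_{0,1}: k∈[1..2] ⇒ +0.702888 -0.505384 = +0.197504;  D = +0.129173-0.149406i
d^2_{1,1}: k∈[0..1] ⇒ +0.338410 -0.729961 = -0.391551;  D = -0.135106+0.367503i
d^2_{2,1}: single k=0 term ⇒ -0.573906;  D = +0.004765+0.573886i
Y_2^{m'}(θ=0.6649,φ=2.0482) and Σ D·Y over m':
  (+0.4088-0.0562i)·(-0.0850+0.1200i)  (+0.4878-0.2648i)·(-0.1724-0.3332i)  (+0.1292-0.1494i)·(+0.2706+0.0000i)  (-0.1351+0.3675i)·(+0.1724-0.3332i)  (+0.0048+0.5739i)·(-0.0850-0.1200i)
Y_2^1(R⁻¹ n̂) = +0.002315-0.044445i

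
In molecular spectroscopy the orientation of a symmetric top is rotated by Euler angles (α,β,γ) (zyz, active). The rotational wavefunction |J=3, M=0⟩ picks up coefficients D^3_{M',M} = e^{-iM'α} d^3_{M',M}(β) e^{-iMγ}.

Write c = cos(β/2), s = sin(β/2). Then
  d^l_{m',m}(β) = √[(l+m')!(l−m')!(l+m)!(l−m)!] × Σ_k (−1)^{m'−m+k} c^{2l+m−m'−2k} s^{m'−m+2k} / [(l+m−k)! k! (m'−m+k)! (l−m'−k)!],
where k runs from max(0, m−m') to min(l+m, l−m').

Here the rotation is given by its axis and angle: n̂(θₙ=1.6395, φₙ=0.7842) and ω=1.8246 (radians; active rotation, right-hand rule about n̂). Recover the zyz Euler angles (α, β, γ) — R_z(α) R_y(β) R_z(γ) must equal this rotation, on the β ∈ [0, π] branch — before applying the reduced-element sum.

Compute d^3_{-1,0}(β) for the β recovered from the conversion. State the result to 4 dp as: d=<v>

d=-0.2936

Axis–angle → zyz. n̂ = (sinθₙcosφₙ, sinθₙsinφₙ, cosθₙ) = (+0.706283, +0.704593, -0.068650), ω = 1.8246.
R = I cosω + sinω [n̂]ₓ + (1−cosω) n̂n̂ᵀ gives
  R = [+0.373000, +0.689044, +0.621360; +0.556144, +0.370016, -0.744172; -0.742681, +0.623142, -0.245191]
β = atan2(√(R₁₃²+R₂₃²), R₃₃) = 1.818514; α = atan2(R₂₃, R₁₃) mod 2π = 5.408092; γ = atan2(R₃₂, −R₃₁) mod 2π = 0.698099
d^3_{-1,0}(β=1.8185) via the finite sum:
With c≡cos(β/2)=0.614332 and s≡sin(β/2)=0.789047, N=[2·24·6·6]^{1/2}=41.569219
k: max(0,(0)−(-1))=1 … min(3+(0),3−(-1))=3
  k=1: (−1)^0·41.5692/(12)·0.6143^5·0.7890^1 = +0.239172
  k=2: (−1)^1·41.5692/(4)·0.6143^3·0.7890^3 = -1.183672
  k=3: (−1)^2·41.5692/(12)·0.6143^1·0.7890^5 = +0.650893
d^3_{-1,0}(1.8185) = +0.239172 -1.183672 +0.650893 = -0.293607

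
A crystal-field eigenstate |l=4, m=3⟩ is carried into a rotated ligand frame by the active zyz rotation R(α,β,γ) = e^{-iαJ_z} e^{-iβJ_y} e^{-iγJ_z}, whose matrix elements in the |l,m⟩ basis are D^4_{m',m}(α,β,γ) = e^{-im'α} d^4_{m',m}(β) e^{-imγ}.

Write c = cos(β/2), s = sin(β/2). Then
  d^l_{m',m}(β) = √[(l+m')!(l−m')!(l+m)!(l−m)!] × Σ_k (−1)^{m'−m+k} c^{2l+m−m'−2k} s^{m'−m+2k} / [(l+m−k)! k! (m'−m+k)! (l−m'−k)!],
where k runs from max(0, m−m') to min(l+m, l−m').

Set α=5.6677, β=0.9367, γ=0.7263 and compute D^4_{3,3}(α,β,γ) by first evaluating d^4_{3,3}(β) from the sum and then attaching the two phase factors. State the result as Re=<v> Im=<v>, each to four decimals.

First d^4_{3,3}(β=0.9367), then the phase factors e^{-i(3)α} and e^{-i(3)γ}:
Half-angle: c=0.892314, s=0.451415. N=√(5040·1·5040·1)=5040.000000
The bounds max(0,m−m')=0 and min(l+m,l−m')=1 give 2 terms
  k=0: (−1)^0·5040.0000/(5040)·0.8923^8·0.4514^0 = +0.401923
  k=1: (−1)^1·5040.0000/(720)·0.8923^6·0.4514^2 = -0.720040
d^4_{3,3}(0.9367) = +0.401923 -0.720040 = -0.318117
Attach z-rotation phases: D = e^{-i(3)(5.6677)}·(-0.318117)·e^{-i(3)(0.7263)} = -0.300699+0.103819i

Re=-0.3007 Im=0.1038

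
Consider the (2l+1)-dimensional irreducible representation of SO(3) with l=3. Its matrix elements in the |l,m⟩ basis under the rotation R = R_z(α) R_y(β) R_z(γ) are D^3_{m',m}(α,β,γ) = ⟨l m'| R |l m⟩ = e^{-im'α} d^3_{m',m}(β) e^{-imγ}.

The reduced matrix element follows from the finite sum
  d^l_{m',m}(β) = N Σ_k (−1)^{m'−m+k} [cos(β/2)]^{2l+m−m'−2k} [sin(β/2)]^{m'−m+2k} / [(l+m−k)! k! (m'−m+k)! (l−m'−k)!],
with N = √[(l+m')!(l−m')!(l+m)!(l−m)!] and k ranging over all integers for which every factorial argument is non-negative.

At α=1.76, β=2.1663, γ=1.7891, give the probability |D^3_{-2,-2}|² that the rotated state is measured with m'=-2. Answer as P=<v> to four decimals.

D^3_{-2,-2}(1.7600,2.1663,1.7891) = e^{-i·-2·1.7600}·d^3_{-2,-2}(2.1663)·e^{-i·-2·1.7891}. Compute d first:
c=cos(2.166300/2)=0.468548, s=sin(2.166300/2)=0.883438; N=√[1·120·1·120]=120.000000
The bounds max(0,m−m')=0 and min(l+m,l−m')=1 give 2 terms
  k=0: (−1)^0·120.0000/(120)·0.4685^6·0.8834^0 = +0.010581
  k=1: (−1)^1·120.0000/(24)·0.4685^4·0.8834^2 = -0.188078
d^3_{-2,-2}(2.1663) = +0.010581 -0.188078 = -0.177497
|D^3_{-2,-2}|² = |d^3_{-2,-2}(β)|² = (-0.177497)² = 0.031505 (the z-rotation phases have unit modulus)

P=0.0315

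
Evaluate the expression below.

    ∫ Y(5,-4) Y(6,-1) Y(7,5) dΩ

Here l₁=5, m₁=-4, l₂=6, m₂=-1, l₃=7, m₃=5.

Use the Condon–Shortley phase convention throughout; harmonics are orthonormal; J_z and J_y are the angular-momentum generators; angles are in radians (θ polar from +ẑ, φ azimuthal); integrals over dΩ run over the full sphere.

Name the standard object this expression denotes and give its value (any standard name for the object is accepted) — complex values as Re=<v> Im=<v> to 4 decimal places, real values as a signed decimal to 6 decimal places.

This is a Gaunt coefficient — the integral of a triple product of spherical harmonics over the sphere.
m-sum 0 ✓  L=18 even ✓  1≤7≤11 ✓
Π(2lᵢ+1) = 11×13×15 = 2145
triangle coeff Δ(5,6,7) = 1/174594420
Σ_t [0,4]: t=0:+1/4147200 t=1:−1/207360 t=2:+1/82944 t=3:−1/207360 t=4:+1/4147200 = 1/345600
(3j)²=420/46189 [(5 6 7; 0 0 0)], sign=-1
Σ_t [3,4]: t=3:−1/6220800 t=4:+1/14515200 = -1/10886400
(3j)²=128/12597 [(5 6 7; -4 -1 5)], sign=-1
⇒ 4πI² = 268800/1356277
I = (+1)√(268800/1356277/(4π)) = 0.12558434

Gaunt coefficient, +0.125584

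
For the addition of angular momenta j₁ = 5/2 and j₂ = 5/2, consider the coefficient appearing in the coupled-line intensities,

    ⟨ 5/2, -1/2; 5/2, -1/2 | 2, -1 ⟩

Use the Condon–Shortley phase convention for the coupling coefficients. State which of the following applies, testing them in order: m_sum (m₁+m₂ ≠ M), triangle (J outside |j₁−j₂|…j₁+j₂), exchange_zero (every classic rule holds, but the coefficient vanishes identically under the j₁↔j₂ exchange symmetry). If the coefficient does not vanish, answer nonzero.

m-sum: m₁+m₂ = -1/2+(-1/2) = -1, M = -1  ✓
triangle: |j₁−j₂| = 0 ≤ J = 2 ≤ j₁+j₂ = 5  ✓
exchange: j₁=j₂ and m₁=m₂, and (−1)^(j₁+j₂−J) = (−1)^3 = −1 forces ⟨j₁m₁;j₂m₂|JM⟩ = −⟨j₂m₂;j₁m₁|JM⟩ = −⟨j₁m₁;j₂m₂|JM⟩ ⇒ the coefficient vanishes identically
Racah sum check: Σ_k collapses to 0 ⇒ CG = 0

exchange_zero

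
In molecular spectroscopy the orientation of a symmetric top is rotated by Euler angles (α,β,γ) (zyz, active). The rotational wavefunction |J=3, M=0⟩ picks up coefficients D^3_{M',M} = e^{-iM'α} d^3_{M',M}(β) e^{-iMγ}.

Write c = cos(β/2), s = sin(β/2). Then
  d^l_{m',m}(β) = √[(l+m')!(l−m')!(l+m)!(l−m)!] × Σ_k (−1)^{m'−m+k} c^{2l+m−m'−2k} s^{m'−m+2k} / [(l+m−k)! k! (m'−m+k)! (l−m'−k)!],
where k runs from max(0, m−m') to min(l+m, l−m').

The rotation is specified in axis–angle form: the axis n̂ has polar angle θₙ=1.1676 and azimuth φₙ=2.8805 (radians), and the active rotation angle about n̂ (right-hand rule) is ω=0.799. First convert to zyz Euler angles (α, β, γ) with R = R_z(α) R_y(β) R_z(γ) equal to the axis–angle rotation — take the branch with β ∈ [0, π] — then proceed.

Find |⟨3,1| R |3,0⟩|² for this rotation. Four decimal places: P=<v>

P=0.2616

Axis–angle → zyz. n̂ = (sinθₙcosφₙ, sinθₙsinφₙ, cosθₙ) = (-0.888638, +0.237437, +0.392360), ω = 0.7990.
R = I cosω + sinω [n̂]ₓ + (1−cosω) n̂n̂ᵀ gives
  R = [+0.936361, -0.345031, +0.064663; +0.217346, +0.714482, +0.665039; -0.275659, -0.608662, +0.744004]
β = atan2(√(R₁₃²+R₂₃²), R₃₃) = 0.731753; α = atan2(R₂₃, R₁₃) mod 2π = 1.473869; γ = atan2(R₃₂, −R₃₁) mod 2π = 5.137647
D^3_{1,0}(1.4739,0.7318,5.1376) = e^{-i·1·1.4739}·d^3_{1,0}(0.7318)·e^{-i·0·5.1376}. Compute d first:
c=cos(0.731753/2)=0.933811, s=sin(0.731753/2)=0.357768; N=√[24·2·6·6]=41.569219
Admissible k: 0..2 (factorial args all ≥0)
  k=0: (−1)^1·41.5692/(12)·0.9338^5·0.3578^1 = -0.880006
  k=1: (−1)^2·41.5692/(4)·0.9338^3·0.3578^3 = +0.387518
  k=2: (−1)^3·41.5692/(12)·0.9338^1·0.3578^5 = -0.018961
d^3_{1,0}(0.7318) = -0.880006 +0.387518 -0.018961 = -0.511449
|D^3_{1,0}|² = |d^3_{1,0}(β)|² = (-0.511449)² = 0.261580 (the z-rotation phases have unit modulus)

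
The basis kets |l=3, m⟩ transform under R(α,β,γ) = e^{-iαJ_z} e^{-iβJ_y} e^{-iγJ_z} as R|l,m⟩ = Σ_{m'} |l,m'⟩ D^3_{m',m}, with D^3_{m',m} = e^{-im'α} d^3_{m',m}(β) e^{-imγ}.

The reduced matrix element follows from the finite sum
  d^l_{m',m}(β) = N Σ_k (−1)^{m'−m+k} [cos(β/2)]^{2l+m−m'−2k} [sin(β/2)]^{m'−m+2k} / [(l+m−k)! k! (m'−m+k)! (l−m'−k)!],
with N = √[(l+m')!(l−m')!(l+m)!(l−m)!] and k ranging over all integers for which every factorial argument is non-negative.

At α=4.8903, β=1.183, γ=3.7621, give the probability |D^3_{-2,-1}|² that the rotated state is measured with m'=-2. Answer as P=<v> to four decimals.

P=0.0046

First d^3_{-2,-1}(β=1.1830), then the phase factors e^{-i(-2)α} and e^{-i(-1)γ}:
Half-angle: c=0.830105, s=0.557607. N=√(1·120·2·24)=75.894664
k: max(0,(-1)−(-2))=1 … min(3+(-1),3−(-2))=2
  k=1: (−1)^0·75.8947/(24)·0.8301^5·0.5576^1 = +0.695014
  k=2: (−1)^1·75.8947/(12)·0.8301^3·0.5576^3 = -0.627211
d^3_{-2,-1}(1.1830) = +0.695014 -0.627211 = +0.067803
|D^3_{-2,-1}|² = |d^3_{-2,-1}(β)|² = (+0.067803)² = 0.004597 (the z-rotation phases have unit modulus)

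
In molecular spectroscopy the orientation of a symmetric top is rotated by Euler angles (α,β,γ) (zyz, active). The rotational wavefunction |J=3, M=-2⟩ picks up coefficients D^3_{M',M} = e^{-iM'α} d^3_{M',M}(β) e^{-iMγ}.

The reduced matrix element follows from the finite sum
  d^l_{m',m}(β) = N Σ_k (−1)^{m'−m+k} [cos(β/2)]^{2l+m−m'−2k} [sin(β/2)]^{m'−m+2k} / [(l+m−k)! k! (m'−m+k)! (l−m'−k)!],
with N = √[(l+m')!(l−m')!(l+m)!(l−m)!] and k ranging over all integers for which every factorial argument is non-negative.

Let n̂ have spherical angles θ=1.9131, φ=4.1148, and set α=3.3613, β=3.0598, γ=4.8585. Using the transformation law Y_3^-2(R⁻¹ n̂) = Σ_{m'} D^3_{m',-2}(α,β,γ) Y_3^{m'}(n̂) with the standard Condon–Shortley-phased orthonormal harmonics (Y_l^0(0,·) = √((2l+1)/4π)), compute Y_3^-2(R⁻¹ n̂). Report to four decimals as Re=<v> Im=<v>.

Need the full column D^3_{m',-2} for m'=−3..3 at α=3.3613, β=3.0598, γ=4.8585.
cos(β/2)=0.040885, sin(β/2)=0.999164
d^3_{-3,-2}: single k=1 term ⇒ +0.000000;  D = +0.000000+0.000000i
d^3_{-2,-2}: k∈[0..1] ⇒ +0.000000 -0.000014 = -0.000014;  D = +0.000010+0.000009i
d^3_{-1,-2}: k∈[0..1] ⇒ -0.000000 +0.000431 = +0.000431;  D = +0.000376+0.000211i
d^3_{0,-2}: k∈[0..1] ⇒ +0.000015 -0.009125 = -0.009110;  D = +0.008724+0.002624i
d^3_{1,-2}: k∈[0..1] ⇒ -0.000431 +0.128750 = +0.128319;  D = +0.127981+0.009297i
d^3_{2,-2}: k∈[0..1] ⇒ +0.008330 -0.994994 = -0.986664;  D = +0.975995-0.144706i
d^3_{3,-2}: single k=0 term ⇒ -0.099729;  D = -0.093092+0.035775i
Y_3^{m'}(θ=1.9131,φ=4.1148) and Σ D·Y over m':
  (+0.0000+0.0000i)·(+0.3402+0.0768i)  (+0.0000+0.0000i)·(+0.1117+0.2832i)  (+0.0004+0.0002i)·(+0.0748-0.1099i)  (+0.0087+0.0026i)·(+0.3052+0.0000i)  (+0.1280+0.0093i)·(-0.0748-0.1099i)  (+0.9760-0.1447i)·(+0.1117-0.2832i)  (-0.0931+0.0358i)·(-0.3402+0.0768i)
Y_3^-2(R⁻¹ n̂) = +0.091091-0.325826i

Re=0.0911 Im=-0.3258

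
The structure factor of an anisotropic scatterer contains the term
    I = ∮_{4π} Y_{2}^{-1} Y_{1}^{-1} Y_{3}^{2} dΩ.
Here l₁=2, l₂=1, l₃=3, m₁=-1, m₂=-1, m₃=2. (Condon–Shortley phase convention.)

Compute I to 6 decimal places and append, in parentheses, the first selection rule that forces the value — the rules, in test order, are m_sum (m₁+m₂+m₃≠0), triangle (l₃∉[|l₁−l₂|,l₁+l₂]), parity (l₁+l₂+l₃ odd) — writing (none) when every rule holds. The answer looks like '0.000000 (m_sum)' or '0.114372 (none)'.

Checks pass: Σm=0; 6 even; l₃=3∈[1,3].
(2·2+1)(2·1+1)(2·3+1) = 105
Δ: 0! 4! 2! / 7! → 1/105
sum: t=0:+1/4 = 1/4
3j²(2 1 3; 0 0 0) = Δ·Π!·Σ² = 3/35  (sign -1)
sum: t=0:+1/12 = 1/12
3j²(2 1 3; -1 -1 2) = Δ·Π!·Σ² = 2/21  (sign -1)
combine: 4πI² = 105·3/35·2/21 = 6/7
take √, sign +1: I = 0.26116903
No selection rule forces the value: the integral is nonzero (none).

0.261169 (none)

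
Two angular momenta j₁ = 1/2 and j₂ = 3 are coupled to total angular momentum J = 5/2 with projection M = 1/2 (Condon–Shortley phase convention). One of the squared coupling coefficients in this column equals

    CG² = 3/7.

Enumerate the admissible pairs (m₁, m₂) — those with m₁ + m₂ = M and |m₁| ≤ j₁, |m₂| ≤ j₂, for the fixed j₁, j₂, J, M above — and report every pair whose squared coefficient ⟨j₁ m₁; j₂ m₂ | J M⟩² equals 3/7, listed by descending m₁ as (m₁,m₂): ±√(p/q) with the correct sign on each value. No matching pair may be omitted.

Admissible pairs with m₁+m₂ = M = 1/2: (-1/2,1), (1/2,0)
  (m₁,m₂)=(1/2,0): CG² = 3/7, CG = +√(3/7)   ← matches the target
  (m₁,m₂)=(-1/2,1): CG² = 4/7, CG = −√(4/7)
Pairs with CG² = 3/7: (1/2,0): +√(3/7)

(1/2,0): +√(3/7)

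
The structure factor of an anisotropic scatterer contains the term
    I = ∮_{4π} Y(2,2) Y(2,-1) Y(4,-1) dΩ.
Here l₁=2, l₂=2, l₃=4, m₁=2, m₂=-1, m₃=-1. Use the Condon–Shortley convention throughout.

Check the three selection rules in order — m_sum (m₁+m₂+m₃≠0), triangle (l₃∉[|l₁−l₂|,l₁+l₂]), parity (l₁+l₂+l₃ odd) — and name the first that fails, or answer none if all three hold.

none

Σmᵢ = 0  ✓
l₃∈[|l₁−l₂|,l₁+l₂]=[0,4], have l₃=4  ✓
Σlᵢ = 8 ⇒ even  ✓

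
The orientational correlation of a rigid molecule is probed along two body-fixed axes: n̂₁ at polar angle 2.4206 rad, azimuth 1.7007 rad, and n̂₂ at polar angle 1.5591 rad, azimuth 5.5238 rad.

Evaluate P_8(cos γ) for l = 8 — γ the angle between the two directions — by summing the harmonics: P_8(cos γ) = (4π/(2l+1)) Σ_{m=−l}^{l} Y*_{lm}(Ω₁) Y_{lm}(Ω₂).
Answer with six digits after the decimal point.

Summing Y*_{l m}(θ₁,φ₁)·Y_{l m}(θ₂,φ₂) over m ∈ [−8, 8]; prefactor 4π/(2·8+1) = 0.739198:
  term(m=-8) = (0.006454, 0.007073)   from Y*(Ω₁)=(0.009421, 0.016022), Y(Ω₂)=(0.504033, -0.106431)
  term(m=-7) = (0.000119, 0.002036)   from Y*(Ω₁)=(-0.066756, 0.051967), Y(Ω₂)=(0.013675, -0.019847)
  term(m=-6) = (0.050958, -0.070876)   from Y*(Ω₁)=(-0.165367, -0.163403), Y(Ω₂)=(0.058368, 0.370925)
  term(m=-5) = (0.011504, -0.003134)   from Y*(Ω₁)=(0.253003, -0.333142), Y(Ω₂)=(0.022598, 0.017370)
  term(m=-4) = (-0.139100, -0.061380)   from Y*(Ω₁)=(0.391615, 0.224023), Y(Ω₂)=(-0.335174, 0.035002)
  term(m=-3) = (-0.001965, -0.003834)   from Y*(Ω₁)=(-0.053481, 0.130214), Y(Ω₂)=(-0.019888, 0.023263)
  term(m=-2) = (0.020655, -0.097971)   from Y*(Ω₁)=(0.301401, 0.080117), Y(Ω₂)=(-0.016695, -0.320615)
  term(m=-1) = (0.007498, -0.006082)   from Y*(Ω₁)=(-0.039684, 0.303767), Y(Ω₂)=(-0.022856, -0.021696)
  term(m=+0) = (0.071315, 0.000000)   from Y*(Ω₁)=(0.225343, -0.000000), Y(Ω₂)=(0.316472, 0.000000)
  term(m=+1) = (0.007498, 0.006082)   from Y*(Ω₁)=(0.039684, 0.303767), Y(Ω₂)=(0.022856, -0.021696)
  term(m=+2) = (0.020655, 0.097971)   from Y*(Ω₁)=(0.301401, -0.080117), Y(Ω₂)=(-0.016695, 0.320615)
  term(m=+3) = (-0.001965, 0.003834)   from Y*(Ω₁)=(0.053481, 0.130214), Y(Ω₂)=(0.019888, 0.023263)
  term(m=+4) = (-0.139100, 0.061380)   from Y*(Ω₁)=(0.391615, -0.224023), Y(Ω₂)=(-0.335174, -0.035002)
  term(m=+5) = (0.011504, 0.003134)   from Y*(Ω₁)=(-0.253003, -0.333142), Y(Ω₂)=(-0.022598, 0.017370)
  term(m=+6) = (0.050958, 0.070876)   from Y*(Ω₁)=(-0.165367, 0.163403), Y(Ω₂)=(0.058368, -0.370925)
  term(m=+7) = (0.000119, -0.002036)   from Y*(Ω₁)=(0.066756, 0.051967), Y(Ω₂)=(-0.013675, -0.019847)
  term(m=+8) = (0.006454, -0.007073)   from Y*(Ω₁)=(0.009421, -0.016022), Y(Ω₂)=(0.504033, 0.106431)
Σ over m = (-0.016443, -0.000000); ×(4π/17) → (-0.012154, -0.000000). Real part: -0.012154

-0.012154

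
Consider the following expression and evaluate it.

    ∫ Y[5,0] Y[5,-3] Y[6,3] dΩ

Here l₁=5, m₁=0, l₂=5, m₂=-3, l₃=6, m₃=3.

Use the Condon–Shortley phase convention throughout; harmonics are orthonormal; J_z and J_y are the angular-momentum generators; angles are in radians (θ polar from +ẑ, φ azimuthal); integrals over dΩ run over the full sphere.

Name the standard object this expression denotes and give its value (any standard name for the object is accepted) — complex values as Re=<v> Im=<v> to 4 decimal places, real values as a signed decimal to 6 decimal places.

This is a Gaunt coefficient — the integral of a triple product of spherical harmonics over the sphere.
m-sum 0 ✓  L=16 even ✓  0≤6≤10 ✓
Π(2lᵢ+1) = 11×11×13 = 1573
triangle coeff Δ(5,5,6) = 1/28588560
Σ_t [0,4]: t=0:+1/345600 t=1:−1/13824 t=2:+1/5184 t=3:−1/13824 t=4:+1/345600 = 7/129600
(3j)²=80/7293 [(5 5 6; 0 0 0)], sign=+1
Σ_t [0,2]: t=0:+1/138240 t=1:−1/34560 t=2:+1/103680 = -1/82944
(3j)²=125/9724 [(5 5 6; 0 -3 3)], sign=+1
⇒ 4πI² = 2500/11271
I = (+1)√(2500/11271/(4π)) = 0.13285682

Gaunt coefficient, +0.132857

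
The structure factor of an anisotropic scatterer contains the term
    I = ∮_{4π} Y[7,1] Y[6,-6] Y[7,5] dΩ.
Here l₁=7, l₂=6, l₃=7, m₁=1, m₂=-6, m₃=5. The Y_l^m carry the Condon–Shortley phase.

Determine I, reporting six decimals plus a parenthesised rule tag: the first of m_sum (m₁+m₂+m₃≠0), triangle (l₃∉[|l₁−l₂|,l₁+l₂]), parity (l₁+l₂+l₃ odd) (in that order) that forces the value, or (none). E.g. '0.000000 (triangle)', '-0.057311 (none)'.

Checks pass: Σm=0; 20 even; l₃=7∈[1,13].
(2·7+1)(2·6+1)(2·7+1) = 2925
Δ: 6! 8! 6! / 21! → 1/2444321880
sum: t=0:+1/2612736000 t=1:−1/20736000 t=2:+1/1658880 t=3:−1/746496 t=4:+1/1658880 t=5:−1/20736000 t=6:+1/2612736000 = -1/4354560
3j²(7 6 7; 0 0 0) = Δ·Π!·Σ² = 1000/138567  (sign +1)
sum: t=0:+1/746496000 = 1/746496000
3j²(7 6 7; 1 -6 5) = Δ·Π!·Σ² = 616/62985  (sign +1)
combine: 4πI² = 2925·1000/138567·616/62985 = 280000/1356277
take √, sign +1: I = 0.12817398
No selection rule forces the value: the integral is nonzero (none).

0.128174 (none)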